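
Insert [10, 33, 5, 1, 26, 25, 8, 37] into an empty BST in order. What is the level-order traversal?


Root = 10; build tree by BST insertion.
Level-Order traversal: [10, 5, 33, 1, 8, 26, 37, 25]


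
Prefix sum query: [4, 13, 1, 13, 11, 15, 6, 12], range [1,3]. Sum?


Prefix sums: [0, 4, 17, 18, 31, 42, 57, 63, 75]
Sum[1..3] = prefix[4] - prefix[1] = 31 - 4 = 27


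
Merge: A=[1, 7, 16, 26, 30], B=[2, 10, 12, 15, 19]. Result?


Compare heads, take smaller each step.
Merged: [1, 2, 7, 10, 12, 15, 16, 19, 26, 30]


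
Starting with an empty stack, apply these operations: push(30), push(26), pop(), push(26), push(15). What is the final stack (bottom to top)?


push(30) -> [30]
push(26) -> [30, 26]
pop() returns 26 -> [30]
push(26) -> [30, 26]
push(15) -> [30, 26, 15]
Final stack (bottom to top): [30, 26, 15]


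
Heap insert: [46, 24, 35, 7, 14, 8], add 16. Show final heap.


Append 16: [46, 24, 35, 7, 14, 8, 16]
Bubble up: no swaps needed
Result: [46, 24, 35, 7, 14, 8, 16]


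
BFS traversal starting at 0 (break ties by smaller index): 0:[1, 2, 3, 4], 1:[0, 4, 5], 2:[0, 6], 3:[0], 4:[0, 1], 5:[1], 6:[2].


BFS queue: start with [0]
Visit order: [0, 1, 2, 3, 4, 5, 6]


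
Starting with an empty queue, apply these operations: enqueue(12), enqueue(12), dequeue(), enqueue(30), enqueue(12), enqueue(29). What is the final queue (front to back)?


enqueue(12) -> [12]
enqueue(12) -> [12, 12]
dequeue() returns 12 -> [12]
enqueue(30) -> [12, 30]
enqueue(12) -> [12, 30, 12]
enqueue(29) -> [12, 30, 12, 29]
Final queue (front to back): [12, 30, 12, 29]


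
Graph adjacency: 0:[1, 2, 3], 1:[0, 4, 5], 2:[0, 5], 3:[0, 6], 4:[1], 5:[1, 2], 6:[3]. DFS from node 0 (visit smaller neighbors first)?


DFS stack-based: start with [0]
Visit order: [0, 1, 4, 5, 2, 3, 6]


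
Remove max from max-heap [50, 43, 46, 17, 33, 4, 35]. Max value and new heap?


Max = 50
Replace root with last, heapify down
Resulting heap: [46, 43, 35, 17, 33, 4]


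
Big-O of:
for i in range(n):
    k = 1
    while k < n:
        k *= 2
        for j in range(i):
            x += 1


Per nesting level: O(n) * O(log n) * O(n) [triangular over i] = O(n^2 log n)
Complexity: O(n^2 log n)


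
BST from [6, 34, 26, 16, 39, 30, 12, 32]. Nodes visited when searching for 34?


BST root = 6
Search for 34: compare at each node
Path: [6, 34]


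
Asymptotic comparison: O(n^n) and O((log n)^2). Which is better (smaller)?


polylogarithmic grows slower than n^n
O((log n)^2) is asymptotically smaller; O(n^n) grows faster


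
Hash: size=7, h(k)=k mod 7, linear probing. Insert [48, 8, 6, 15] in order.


Insertions: 48->slot 6; 8->slot 1; 6->slot 0; 15->slot 2
Table: [6, 8, 15, None, None, None, 48]


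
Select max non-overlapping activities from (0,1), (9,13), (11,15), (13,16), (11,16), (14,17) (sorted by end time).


Greedy: pick earliest-ending, then skip overlaps.
Selected (3 activities): [(0, 1), (9, 13), (13, 16)]


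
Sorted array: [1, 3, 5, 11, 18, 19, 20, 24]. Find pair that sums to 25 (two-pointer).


Two pointers: lo=0, hi=7
Found pair: (1, 24) summing to 25


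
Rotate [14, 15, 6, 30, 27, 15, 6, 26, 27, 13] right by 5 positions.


Right rotate by 5: [15, 6, 26, 27, 13, 14, 15, 6, 30, 27]


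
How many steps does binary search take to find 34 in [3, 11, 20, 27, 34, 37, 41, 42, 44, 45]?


Search for 34:
[0,9] mid=4 arr[4]=34
Total: 1 comparisons


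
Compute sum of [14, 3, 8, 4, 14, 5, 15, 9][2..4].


Prefix sums: [0, 14, 17, 25, 29, 43, 48, 63, 72]
Sum[2..4] = prefix[5] - prefix[2] = 43 - 17 = 26


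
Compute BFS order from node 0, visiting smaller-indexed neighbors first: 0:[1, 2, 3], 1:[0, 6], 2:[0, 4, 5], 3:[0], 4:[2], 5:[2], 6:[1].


BFS queue: start with [0]
Visit order: [0, 1, 2, 3, 6, 4, 5]


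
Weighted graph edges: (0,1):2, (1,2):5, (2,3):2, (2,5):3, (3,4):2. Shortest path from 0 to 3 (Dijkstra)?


Dijkstra from 0:
Distances: {0: 0, 1: 2, 2: 7, 3: 9, 4: 11, 5: 10}
Shortest distance to 3 = 9, path = [0, 1, 2, 3]


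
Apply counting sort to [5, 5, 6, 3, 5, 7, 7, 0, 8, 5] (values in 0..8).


Count array: [1, 0, 0, 1, 0, 4, 1, 2, 1]
Reconstruct: [0, 3, 5, 5, 5, 5, 6, 7, 7, 8]


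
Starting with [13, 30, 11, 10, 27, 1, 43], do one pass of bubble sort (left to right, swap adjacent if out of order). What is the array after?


After one pass: [13, 11, 10, 27, 1, 30, 43]


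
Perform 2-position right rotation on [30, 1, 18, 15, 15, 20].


Right rotate by 2: [15, 20, 30, 1, 18, 15]


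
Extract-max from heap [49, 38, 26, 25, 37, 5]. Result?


Max = 49
Replace root with last, heapify down
Resulting heap: [38, 37, 26, 25, 5]


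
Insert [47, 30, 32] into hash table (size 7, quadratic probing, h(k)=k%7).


Insertions: 47->slot 5; 30->slot 2; 32->slot 4
Table: [None, None, 30, None, 32, 47, None]


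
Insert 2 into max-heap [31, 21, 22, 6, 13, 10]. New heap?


Append 2: [31, 21, 22, 6, 13, 10, 2]
Bubble up: no swaps needed
Result: [31, 21, 22, 6, 13, 10, 2]


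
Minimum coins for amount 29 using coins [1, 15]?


dp[0]=0; dp[i]=1+min(dp[i-c] for c in coins)
...dp[24]=10, dp[25]=11, dp[26]=12, dp[27]=13, dp[28]=14, dp[29]=15
Minimum coins for 29 = 15


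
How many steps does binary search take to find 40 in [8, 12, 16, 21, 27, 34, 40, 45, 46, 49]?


Search for 40:
[0,9] mid=4 arr[4]=27
[5,9] mid=7 arr[7]=45
[5,6] mid=5 arr[5]=34
[6,6] mid=6 arr[6]=40
Total: 4 comparisons


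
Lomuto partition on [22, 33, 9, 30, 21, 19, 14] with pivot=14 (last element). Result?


Elements <= 14 go left of pivot.
Result: [9, 14, 22, 30, 21, 19, 33], pivot at index 1


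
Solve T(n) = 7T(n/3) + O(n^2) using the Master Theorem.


a=7, b=3, c=2. log_3(7)=1.771 < c=2. Case 3: O(n^c) = O(n^2)
Complexity: O(n^2)


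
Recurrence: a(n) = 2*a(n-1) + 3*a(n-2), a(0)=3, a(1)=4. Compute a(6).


Build bottom-up:
...a(4)=143, a(5)=424, a(6)=2*424+3*143=1277


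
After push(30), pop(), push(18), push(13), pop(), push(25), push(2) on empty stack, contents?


push(30) -> [30]
pop() returns 30 -> []
push(18) -> [18]
push(13) -> [18, 13]
pop() returns 13 -> [18]
push(25) -> [18, 25]
push(2) -> [18, 25, 2]
Final stack (bottom to top): [18, 25, 2]


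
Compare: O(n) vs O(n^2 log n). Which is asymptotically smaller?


linear grows slower than n^2 log n
O(n) is asymptotically smaller; O(n^2 log n) grows faster


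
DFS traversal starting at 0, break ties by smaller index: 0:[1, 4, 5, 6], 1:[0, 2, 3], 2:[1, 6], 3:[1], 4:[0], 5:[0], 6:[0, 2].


DFS stack-based: start with [0]
Visit order: [0, 1, 2, 6, 3, 4, 5]


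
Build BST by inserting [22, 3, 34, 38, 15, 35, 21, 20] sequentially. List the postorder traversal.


Root = 22; build tree by BST insertion.
Postorder traversal: [20, 21, 15, 3, 35, 38, 34, 22]


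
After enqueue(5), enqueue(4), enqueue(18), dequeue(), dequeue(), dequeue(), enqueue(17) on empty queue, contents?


enqueue(5) -> [5]
enqueue(4) -> [5, 4]
enqueue(18) -> [5, 4, 18]
dequeue() returns 5 -> [4, 18]
dequeue() returns 4 -> [18]
dequeue() returns 18 -> []
enqueue(17) -> [17]
Final queue (front to back): [17]


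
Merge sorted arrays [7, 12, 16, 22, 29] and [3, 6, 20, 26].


Compare heads, take smaller each step.
Merged: [3, 6, 7, 12, 16, 20, 22, 26, 29]


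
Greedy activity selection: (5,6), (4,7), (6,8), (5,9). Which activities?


Greedy: pick earliest-ending, then skip overlaps.
Selected (2 activities): [(5, 6), (6, 8)]


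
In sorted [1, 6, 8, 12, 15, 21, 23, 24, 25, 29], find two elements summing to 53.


Two pointers: lo=0, hi=9
Found pair: (24, 29) summing to 53


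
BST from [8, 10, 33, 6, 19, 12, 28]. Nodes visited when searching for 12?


BST root = 8
Search for 12: compare at each node
Path: [8, 10, 33, 19, 12]


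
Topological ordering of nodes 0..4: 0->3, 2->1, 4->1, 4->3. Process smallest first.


Kahn's algorithm, process smallest node first
Order: [0, 2, 4, 1, 3]


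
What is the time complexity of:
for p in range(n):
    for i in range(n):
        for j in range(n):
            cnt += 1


Per nesting level: O(n) * O(n) * O(n) = O(n^3)
Complexity: O(n^3)


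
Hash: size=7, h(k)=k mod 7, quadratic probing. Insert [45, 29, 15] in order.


Insertions: 45->slot 3; 29->slot 1; 15->slot 2
Table: [None, 29, 15, 45, None, None, None]


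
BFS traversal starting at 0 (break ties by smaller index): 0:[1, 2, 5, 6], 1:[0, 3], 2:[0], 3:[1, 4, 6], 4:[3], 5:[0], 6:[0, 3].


BFS queue: start with [0]
Visit order: [0, 1, 2, 5, 6, 3, 4]


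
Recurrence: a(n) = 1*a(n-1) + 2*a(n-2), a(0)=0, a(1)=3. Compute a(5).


Build bottom-up:
...a(3)=9, a(4)=15, a(5)=1*15+2*9=33


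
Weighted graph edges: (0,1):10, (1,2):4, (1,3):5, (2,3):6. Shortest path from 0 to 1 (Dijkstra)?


Dijkstra from 0:
Distances: {0: 0, 1: 10, 2: 14, 3: 15}
Shortest distance to 1 = 10, path = [0, 1]


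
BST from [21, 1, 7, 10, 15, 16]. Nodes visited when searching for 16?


BST root = 21
Search for 16: compare at each node
Path: [21, 1, 7, 10, 15, 16]


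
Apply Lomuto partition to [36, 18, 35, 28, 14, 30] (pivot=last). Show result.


Elements <= 30 go left of pivot.
Result: [18, 28, 14, 30, 35, 36], pivot at index 3


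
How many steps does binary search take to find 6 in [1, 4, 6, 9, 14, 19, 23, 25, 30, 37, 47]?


Search for 6:
[0,10] mid=5 arr[5]=19
[0,4] mid=2 arr[2]=6
Total: 2 comparisons


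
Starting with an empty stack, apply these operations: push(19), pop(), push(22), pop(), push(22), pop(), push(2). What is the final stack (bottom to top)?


push(19) -> [19]
pop() returns 19 -> []
push(22) -> [22]
pop() returns 22 -> []
push(22) -> [22]
pop() returns 22 -> []
push(2) -> [2]
Final stack (bottom to top): [2]


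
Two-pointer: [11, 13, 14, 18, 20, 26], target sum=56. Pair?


Two pointers: lo=0, hi=5
No pair sums to 56


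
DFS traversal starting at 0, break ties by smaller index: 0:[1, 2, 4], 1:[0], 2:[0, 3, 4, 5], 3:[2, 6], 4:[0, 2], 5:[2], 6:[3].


DFS stack-based: start with [0]
Visit order: [0, 1, 2, 3, 6, 4, 5]


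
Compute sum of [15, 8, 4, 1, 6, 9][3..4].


Prefix sums: [0, 15, 23, 27, 28, 34, 43]
Sum[3..4] = prefix[5] - prefix[3] = 34 - 27 = 7


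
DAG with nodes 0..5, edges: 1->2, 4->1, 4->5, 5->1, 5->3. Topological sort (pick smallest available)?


Kahn's algorithm, process smallest node first
Order: [0, 4, 5, 1, 2, 3]


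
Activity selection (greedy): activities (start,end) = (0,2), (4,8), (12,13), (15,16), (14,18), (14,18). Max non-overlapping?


Greedy: pick earliest-ending, then skip overlaps.
Selected (4 activities): [(0, 2), (4, 8), (12, 13), (15, 16)]


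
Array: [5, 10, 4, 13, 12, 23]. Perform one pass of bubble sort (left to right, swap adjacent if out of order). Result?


After one pass: [5, 4, 10, 12, 13, 23]


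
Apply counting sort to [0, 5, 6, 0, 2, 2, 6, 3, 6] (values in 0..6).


Count array: [2, 0, 2, 1, 0, 1, 3]
Reconstruct: [0, 0, 2, 2, 3, 5, 6, 6, 6]


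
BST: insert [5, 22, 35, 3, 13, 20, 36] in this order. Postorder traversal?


Root = 5; build tree by BST insertion.
Postorder traversal: [3, 20, 13, 36, 35, 22, 5]


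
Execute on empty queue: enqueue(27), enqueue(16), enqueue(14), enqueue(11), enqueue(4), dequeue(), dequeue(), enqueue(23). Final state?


enqueue(27) -> [27]
enqueue(16) -> [27, 16]
enqueue(14) -> [27, 16, 14]
enqueue(11) -> [27, 16, 14, 11]
enqueue(4) -> [27, 16, 14, 11, 4]
dequeue() returns 27 -> [16, 14, 11, 4]
dequeue() returns 16 -> [14, 11, 4]
enqueue(23) -> [14, 11, 4, 23]
Final queue (front to back): [14, 11, 4, 23]


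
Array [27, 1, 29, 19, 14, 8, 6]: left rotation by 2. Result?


Left rotate by 2: [29, 19, 14, 8, 6, 27, 1]


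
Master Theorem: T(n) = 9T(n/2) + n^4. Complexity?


a=9, b=2, c=4. log_2(9)=3.170 < c=4. Case 3: O(n^c) = O(n^4)
Complexity: O(n^4)


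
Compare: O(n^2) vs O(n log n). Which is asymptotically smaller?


linearithmic grows slower than quadratic
O(n log n) is asymptotically smaller; O(n^2) grows faster


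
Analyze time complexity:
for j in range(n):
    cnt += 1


Per nesting level: O(n) = O(n)
Complexity: O(n)


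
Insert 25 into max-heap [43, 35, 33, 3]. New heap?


Append 25: [43, 35, 33, 3, 25]
Bubble up: no swaps needed
Result: [43, 35, 33, 3, 25]


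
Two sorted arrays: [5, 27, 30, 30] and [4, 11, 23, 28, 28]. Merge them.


Compare heads, take smaller each step.
Merged: [4, 5, 11, 23, 27, 28, 28, 30, 30]


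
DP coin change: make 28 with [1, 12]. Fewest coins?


dp[0]=0; dp[i]=1+min(dp[i-c] for c in coins)
...dp[23]=12, dp[24]=2, dp[25]=3, dp[26]=4, dp[27]=5, dp[28]=6
Minimum coins for 28 = 6


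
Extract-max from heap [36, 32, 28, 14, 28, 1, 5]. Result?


Max = 36
Replace root with last, heapify down
Resulting heap: [32, 28, 28, 14, 5, 1]


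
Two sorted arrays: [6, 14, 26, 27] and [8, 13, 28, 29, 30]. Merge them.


Compare heads, take smaller each step.
Merged: [6, 8, 13, 14, 26, 27, 28, 29, 30]


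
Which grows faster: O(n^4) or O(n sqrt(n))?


n^1.5 grows slower than quartic
O(n sqrt(n)) is asymptotically smaller; O(n^4) grows faster


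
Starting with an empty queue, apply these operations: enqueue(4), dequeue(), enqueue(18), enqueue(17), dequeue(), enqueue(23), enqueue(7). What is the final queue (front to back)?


enqueue(4) -> [4]
dequeue() returns 4 -> []
enqueue(18) -> [18]
enqueue(17) -> [18, 17]
dequeue() returns 18 -> [17]
enqueue(23) -> [17, 23]
enqueue(7) -> [17, 23, 7]
Final queue (front to back): [17, 23, 7]


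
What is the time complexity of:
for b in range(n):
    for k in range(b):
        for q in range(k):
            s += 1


Per nesting level: O(n) * O(n) [triangular over b] * O(n) [triangular over k] = O(n^3)
Complexity: O(n^3)


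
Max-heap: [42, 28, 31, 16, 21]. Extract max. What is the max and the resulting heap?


Max = 42
Replace root with last, heapify down
Resulting heap: [31, 28, 21, 16]


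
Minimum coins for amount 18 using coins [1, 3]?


dp[0]=0; dp[i]=1+min(dp[i-c] for c in coins)
...dp[13]=5, dp[14]=6, dp[15]=5, dp[16]=6, dp[17]=7, dp[18]=6
Minimum coins for 18 = 6


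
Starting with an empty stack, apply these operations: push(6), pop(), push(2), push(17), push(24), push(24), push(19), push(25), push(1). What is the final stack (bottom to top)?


push(6) -> [6]
pop() returns 6 -> []
push(2) -> [2]
push(17) -> [2, 17]
push(24) -> [2, 17, 24]
push(24) -> [2, 17, 24, 24]
push(19) -> [2, 17, 24, 24, 19]
push(25) -> [2, 17, 24, 24, 19, 25]
push(1) -> [2, 17, 24, 24, 19, 25, 1]
Final stack (bottom to top): [2, 17, 24, 24, 19, 25, 1]


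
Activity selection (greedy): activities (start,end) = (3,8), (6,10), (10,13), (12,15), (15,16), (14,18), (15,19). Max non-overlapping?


Greedy: pick earliest-ending, then skip overlaps.
Selected (3 activities): [(3, 8), (10, 13), (15, 16)]


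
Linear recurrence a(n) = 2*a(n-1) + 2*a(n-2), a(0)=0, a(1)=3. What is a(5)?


Build bottom-up:
...a(3)=18, a(4)=48, a(5)=2*48+2*18=132


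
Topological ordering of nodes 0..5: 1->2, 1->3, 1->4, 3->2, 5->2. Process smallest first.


Kahn's algorithm, process smallest node first
Order: [0, 1, 3, 4, 5, 2]


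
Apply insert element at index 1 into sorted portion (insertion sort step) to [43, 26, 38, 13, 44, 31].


After one pass: [26, 43, 38, 13, 44, 31]


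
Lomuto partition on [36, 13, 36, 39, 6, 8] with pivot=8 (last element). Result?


Elements <= 8 go left of pivot.
Result: [6, 8, 36, 39, 36, 13], pivot at index 1


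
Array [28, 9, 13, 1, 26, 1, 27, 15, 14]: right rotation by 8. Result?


Right rotate by 8: [9, 13, 1, 26, 1, 27, 15, 14, 28]


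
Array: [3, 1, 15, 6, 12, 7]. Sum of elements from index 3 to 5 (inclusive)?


Prefix sums: [0, 3, 4, 19, 25, 37, 44]
Sum[3..5] = prefix[6] - prefix[3] = 44 - 19 = 25


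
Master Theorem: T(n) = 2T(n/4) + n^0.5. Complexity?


a=2, b=4, c=0.5. log_4(2)=0.5 = c=0.5. Case 2: O(n^c log n) = O(sqrt(n) log n)
Complexity: O(sqrt(n) log n)


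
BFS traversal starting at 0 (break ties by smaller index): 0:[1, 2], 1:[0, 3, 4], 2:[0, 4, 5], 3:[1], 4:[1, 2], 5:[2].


BFS queue: start with [0]
Visit order: [0, 1, 2, 3, 4, 5]


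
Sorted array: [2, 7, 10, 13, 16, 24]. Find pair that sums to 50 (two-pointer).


Two pointers: lo=0, hi=5
No pair sums to 50


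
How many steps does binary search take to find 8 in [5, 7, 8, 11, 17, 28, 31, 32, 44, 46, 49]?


Search for 8:
[0,10] mid=5 arr[5]=28
[0,4] mid=2 arr[2]=8
Total: 2 comparisons


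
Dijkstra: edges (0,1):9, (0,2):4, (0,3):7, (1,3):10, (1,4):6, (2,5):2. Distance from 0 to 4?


Dijkstra from 0:
Distances: {0: 0, 1: 9, 2: 4, 3: 7, 4: 15, 5: 6}
Shortest distance to 4 = 15, path = [0, 1, 4]


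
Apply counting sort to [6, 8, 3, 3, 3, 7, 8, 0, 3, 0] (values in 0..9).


Count array: [2, 0, 0, 4, 0, 0, 1, 1, 2, 0]
Reconstruct: [0, 0, 3, 3, 3, 3, 6, 7, 8, 8]


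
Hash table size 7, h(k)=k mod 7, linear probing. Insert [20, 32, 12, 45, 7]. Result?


Insertions: 20->slot 6; 32->slot 4; 12->slot 5; 45->slot 3; 7->slot 0
Table: [7, None, None, 45, 32, 12, 20]


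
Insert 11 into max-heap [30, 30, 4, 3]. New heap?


Append 11: [30, 30, 4, 3, 11]
Bubble up: no swaps needed
Result: [30, 30, 4, 3, 11]


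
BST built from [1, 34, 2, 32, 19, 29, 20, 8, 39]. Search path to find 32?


BST root = 1
Search for 32: compare at each node
Path: [1, 34, 2, 32]


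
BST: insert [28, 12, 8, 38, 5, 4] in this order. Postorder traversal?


Root = 28; build tree by BST insertion.
Postorder traversal: [4, 5, 8, 12, 38, 28]


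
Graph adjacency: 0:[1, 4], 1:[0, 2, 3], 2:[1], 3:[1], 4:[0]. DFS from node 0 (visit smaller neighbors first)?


DFS stack-based: start with [0]
Visit order: [0, 1, 2, 3, 4]


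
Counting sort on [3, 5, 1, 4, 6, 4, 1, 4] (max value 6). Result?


Count array: [0, 2, 0, 1, 3, 1, 1]
Reconstruct: [1, 1, 3, 4, 4, 4, 5, 6]


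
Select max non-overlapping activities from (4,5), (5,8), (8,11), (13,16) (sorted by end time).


Greedy: pick earliest-ending, then skip overlaps.
Selected (4 activities): [(4, 5), (5, 8), (8, 11), (13, 16)]


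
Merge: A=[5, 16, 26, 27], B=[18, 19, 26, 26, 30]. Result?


Compare heads, take smaller each step.
Merged: [5, 16, 18, 19, 26, 26, 26, 27, 30]


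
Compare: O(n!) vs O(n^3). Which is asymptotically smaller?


cubic grows slower than factorial
O(n^3) is asymptotically smaller; O(n!) grows faster


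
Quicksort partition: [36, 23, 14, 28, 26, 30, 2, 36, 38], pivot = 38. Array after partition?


Elements <= 38 go left of pivot.
Result: [36, 23, 14, 28, 26, 30, 2, 36, 38], pivot at index 8


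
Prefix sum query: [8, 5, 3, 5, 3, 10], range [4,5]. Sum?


Prefix sums: [0, 8, 13, 16, 21, 24, 34]
Sum[4..5] = prefix[6] - prefix[4] = 34 - 21 = 13


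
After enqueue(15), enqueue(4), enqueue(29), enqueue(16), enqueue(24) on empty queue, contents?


enqueue(15) -> [15]
enqueue(4) -> [15, 4]
enqueue(29) -> [15, 4, 29]
enqueue(16) -> [15, 4, 29, 16]
enqueue(24) -> [15, 4, 29, 16, 24]
Final queue (front to back): [15, 4, 29, 16, 24]


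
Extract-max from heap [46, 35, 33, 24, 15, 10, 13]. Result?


Max = 46
Replace root with last, heapify down
Resulting heap: [35, 24, 33, 13, 15, 10]


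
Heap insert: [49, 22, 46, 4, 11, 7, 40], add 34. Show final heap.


Append 34: [49, 22, 46, 4, 11, 7, 40, 34]
Bubble up: swap idx 7(34) with idx 3(4); swap idx 3(34) with idx 1(22)
Result: [49, 34, 46, 22, 11, 7, 40, 4]


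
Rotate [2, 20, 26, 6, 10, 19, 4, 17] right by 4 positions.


Right rotate by 4: [10, 19, 4, 17, 2, 20, 26, 6]


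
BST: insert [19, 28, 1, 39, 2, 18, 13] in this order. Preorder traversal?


Root = 19; build tree by BST insertion.
Preorder traversal: [19, 1, 2, 18, 13, 28, 39]


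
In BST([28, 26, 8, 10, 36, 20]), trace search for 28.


BST root = 28
Search for 28: compare at each node
Path: [28]


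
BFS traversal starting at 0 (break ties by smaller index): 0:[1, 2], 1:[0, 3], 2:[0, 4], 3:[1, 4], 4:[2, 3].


BFS queue: start with [0]
Visit order: [0, 1, 2, 3, 4]


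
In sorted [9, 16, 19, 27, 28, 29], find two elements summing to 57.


Two pointers: lo=0, hi=5
Found pair: (28, 29) summing to 57


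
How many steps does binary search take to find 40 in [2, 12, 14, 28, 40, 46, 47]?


Search for 40:
[0,6] mid=3 arr[3]=28
[4,6] mid=5 arr[5]=46
[4,4] mid=4 arr[4]=40
Total: 3 comparisons


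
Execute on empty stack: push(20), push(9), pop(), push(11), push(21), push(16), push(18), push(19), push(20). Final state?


push(20) -> [20]
push(9) -> [20, 9]
pop() returns 9 -> [20]
push(11) -> [20, 11]
push(21) -> [20, 11, 21]
push(16) -> [20, 11, 21, 16]
push(18) -> [20, 11, 21, 16, 18]
push(19) -> [20, 11, 21, 16, 18, 19]
push(20) -> [20, 11, 21, 16, 18, 19, 20]
Final stack (bottom to top): [20, 11, 21, 16, 18, 19, 20]


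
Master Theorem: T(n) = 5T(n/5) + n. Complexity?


a=5, b=5, c=1. log_5(5)=1 = c=1. Case 2: O(n^c log n) = O(n log n)
Complexity: O(n log n)


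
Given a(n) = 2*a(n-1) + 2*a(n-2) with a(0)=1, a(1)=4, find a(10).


Build bottom-up:
...a(8)=4240, a(9)=11584, a(10)=2*11584+2*4240=31648


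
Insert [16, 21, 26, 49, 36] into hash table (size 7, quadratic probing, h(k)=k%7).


Insertions: 16->slot 2; 21->slot 0; 26->slot 5; 49->slot 1; 36->slot 3
Table: [21, 49, 16, 36, None, 26, None]


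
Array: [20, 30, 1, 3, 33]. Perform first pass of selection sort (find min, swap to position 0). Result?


After one pass: [1, 30, 20, 3, 33]


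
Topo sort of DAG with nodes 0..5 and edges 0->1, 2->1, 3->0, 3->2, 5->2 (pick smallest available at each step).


Kahn's algorithm, process smallest node first
Order: [3, 0, 4, 5, 2, 1]


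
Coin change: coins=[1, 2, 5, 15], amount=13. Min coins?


dp[0]=0; dp[i]=1+min(dp[i-c] for c in coins)
...dp[8]=3, dp[9]=3, dp[10]=2, dp[11]=3, dp[12]=3, dp[13]=4
Minimum coins for 13 = 4


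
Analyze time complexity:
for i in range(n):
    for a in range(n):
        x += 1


Per nesting level: O(n) * O(n) = O(n^2)
Complexity: O(n^2)


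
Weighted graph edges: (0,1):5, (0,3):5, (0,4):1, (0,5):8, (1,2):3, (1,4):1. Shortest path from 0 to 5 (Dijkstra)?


Dijkstra from 0:
Distances: {0: 0, 1: 2, 2: 5, 3: 5, 4: 1, 5: 8}
Shortest distance to 5 = 8, path = [0, 5]


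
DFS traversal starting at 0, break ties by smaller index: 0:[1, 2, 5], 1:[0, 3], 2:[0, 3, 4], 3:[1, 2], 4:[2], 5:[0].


DFS stack-based: start with [0]
Visit order: [0, 1, 3, 2, 4, 5]


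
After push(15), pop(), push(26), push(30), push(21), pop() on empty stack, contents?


push(15) -> [15]
pop() returns 15 -> []
push(26) -> [26]
push(30) -> [26, 30]
push(21) -> [26, 30, 21]
pop() returns 21 -> [26, 30]
Final stack (bottom to top): [26, 30]


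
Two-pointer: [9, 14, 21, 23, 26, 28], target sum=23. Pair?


Two pointers: lo=0, hi=5
Found pair: (9, 14) summing to 23


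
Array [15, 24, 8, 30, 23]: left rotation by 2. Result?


Left rotate by 2: [8, 30, 23, 15, 24]


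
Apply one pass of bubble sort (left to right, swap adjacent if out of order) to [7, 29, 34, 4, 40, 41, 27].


After one pass: [7, 29, 4, 34, 40, 27, 41]


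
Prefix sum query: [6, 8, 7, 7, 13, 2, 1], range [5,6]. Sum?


Prefix sums: [0, 6, 14, 21, 28, 41, 43, 44]
Sum[5..6] = prefix[7] - prefix[5] = 44 - 41 = 3


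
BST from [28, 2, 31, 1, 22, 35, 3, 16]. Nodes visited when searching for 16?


BST root = 28
Search for 16: compare at each node
Path: [28, 2, 22, 3, 16]


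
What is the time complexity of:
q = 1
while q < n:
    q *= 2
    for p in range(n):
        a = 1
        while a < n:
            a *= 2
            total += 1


Per nesting level: O(log n) * O(n) * O(log n) = O(n (log n)^2)
Complexity: O(n (log n)^2)


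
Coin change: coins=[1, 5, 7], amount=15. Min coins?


dp[0]=0; dp[i]=1+min(dp[i-c] for c in coins)
...dp[10]=2, dp[11]=3, dp[12]=2, dp[13]=3, dp[14]=2, dp[15]=3
Minimum coins for 15 = 3


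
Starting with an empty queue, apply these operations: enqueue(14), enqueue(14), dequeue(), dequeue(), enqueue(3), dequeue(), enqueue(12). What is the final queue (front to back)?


enqueue(14) -> [14]
enqueue(14) -> [14, 14]
dequeue() returns 14 -> [14]
dequeue() returns 14 -> []
enqueue(3) -> [3]
dequeue() returns 3 -> []
enqueue(12) -> [12]
Final queue (front to back): [12]


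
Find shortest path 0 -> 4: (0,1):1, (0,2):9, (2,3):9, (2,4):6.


Dijkstra from 0:
Distances: {0: 0, 1: 1, 2: 9, 3: 18, 4: 15}
Shortest distance to 4 = 15, path = [0, 2, 4]


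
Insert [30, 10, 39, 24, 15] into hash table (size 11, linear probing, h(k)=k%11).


Insertions: 30->slot 8; 10->slot 10; 39->slot 6; 24->slot 2; 15->slot 4
Table: [None, None, 24, None, 15, None, 39, None, 30, None, 10]


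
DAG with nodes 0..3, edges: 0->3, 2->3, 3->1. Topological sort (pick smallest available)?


Kahn's algorithm, process smallest node first
Order: [0, 2, 3, 1]


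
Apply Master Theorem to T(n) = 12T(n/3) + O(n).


a=12, b=3, c=1. log_3(12)=2.262 > c=1. Case 1: O(n^log_b(a)) = O(n^2.262)
Complexity: O(n^2.262)


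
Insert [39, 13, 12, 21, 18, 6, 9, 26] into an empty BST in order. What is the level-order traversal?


Root = 39; build tree by BST insertion.
Level-Order traversal: [39, 13, 12, 21, 6, 18, 26, 9]


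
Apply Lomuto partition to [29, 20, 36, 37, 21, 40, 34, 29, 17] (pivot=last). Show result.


Elements <= 17 go left of pivot.
Result: [17, 20, 36, 37, 21, 40, 34, 29, 29], pivot at index 0


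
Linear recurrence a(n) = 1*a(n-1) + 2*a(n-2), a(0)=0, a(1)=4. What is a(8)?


Build bottom-up:
...a(6)=84, a(7)=172, a(8)=1*172+2*84=340


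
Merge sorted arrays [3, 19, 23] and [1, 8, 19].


Compare heads, take smaller each step.
Merged: [1, 3, 8, 19, 19, 23]


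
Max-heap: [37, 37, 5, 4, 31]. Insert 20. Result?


Append 20: [37, 37, 5, 4, 31, 20]
Bubble up: swap idx 5(20) with idx 2(5)
Result: [37, 37, 20, 4, 31, 5]


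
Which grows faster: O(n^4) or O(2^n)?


quartic grows slower than exponential
O(n^4) is asymptotically smaller; O(2^n) grows faster


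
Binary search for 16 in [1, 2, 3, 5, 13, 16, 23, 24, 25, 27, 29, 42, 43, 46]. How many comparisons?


Search for 16:
[0,13] mid=6 arr[6]=23
[0,5] mid=2 arr[2]=3
[3,5] mid=4 arr[4]=13
[5,5] mid=5 arr[5]=16
Total: 4 comparisons


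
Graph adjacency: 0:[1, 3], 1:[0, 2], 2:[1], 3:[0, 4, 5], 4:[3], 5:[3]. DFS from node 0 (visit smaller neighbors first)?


DFS stack-based: start with [0]
Visit order: [0, 1, 2, 3, 4, 5]


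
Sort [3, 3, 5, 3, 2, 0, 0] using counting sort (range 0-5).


Count array: [2, 0, 1, 3, 0, 1]
Reconstruct: [0, 0, 2, 3, 3, 3, 5]


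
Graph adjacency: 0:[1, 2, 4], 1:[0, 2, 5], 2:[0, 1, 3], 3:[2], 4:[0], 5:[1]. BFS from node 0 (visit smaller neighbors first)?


BFS queue: start with [0]
Visit order: [0, 1, 2, 4, 5, 3]


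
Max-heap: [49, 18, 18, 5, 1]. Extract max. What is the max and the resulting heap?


Max = 49
Replace root with last, heapify down
Resulting heap: [18, 5, 18, 1]


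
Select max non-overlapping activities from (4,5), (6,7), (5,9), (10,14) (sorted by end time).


Greedy: pick earliest-ending, then skip overlaps.
Selected (3 activities): [(4, 5), (6, 7), (10, 14)]


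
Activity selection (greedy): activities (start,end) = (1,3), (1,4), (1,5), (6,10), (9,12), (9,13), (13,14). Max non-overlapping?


Greedy: pick earliest-ending, then skip overlaps.
Selected (3 activities): [(1, 3), (6, 10), (13, 14)]


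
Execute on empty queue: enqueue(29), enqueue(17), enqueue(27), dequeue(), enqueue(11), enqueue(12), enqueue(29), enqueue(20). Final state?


enqueue(29) -> [29]
enqueue(17) -> [29, 17]
enqueue(27) -> [29, 17, 27]
dequeue() returns 29 -> [17, 27]
enqueue(11) -> [17, 27, 11]
enqueue(12) -> [17, 27, 11, 12]
enqueue(29) -> [17, 27, 11, 12, 29]
enqueue(20) -> [17, 27, 11, 12, 29, 20]
Final queue (front to back): [17, 27, 11, 12, 29, 20]


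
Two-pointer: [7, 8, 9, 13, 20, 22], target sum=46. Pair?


Two pointers: lo=0, hi=5
No pair sums to 46


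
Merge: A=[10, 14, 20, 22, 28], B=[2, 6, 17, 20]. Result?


Compare heads, take smaller each step.
Merged: [2, 6, 10, 14, 17, 20, 20, 22, 28]


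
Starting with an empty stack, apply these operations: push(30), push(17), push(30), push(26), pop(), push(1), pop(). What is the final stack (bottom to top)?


push(30) -> [30]
push(17) -> [30, 17]
push(30) -> [30, 17, 30]
push(26) -> [30, 17, 30, 26]
pop() returns 26 -> [30, 17, 30]
push(1) -> [30, 17, 30, 1]
pop() returns 1 -> [30, 17, 30]
Final stack (bottom to top): [30, 17, 30]


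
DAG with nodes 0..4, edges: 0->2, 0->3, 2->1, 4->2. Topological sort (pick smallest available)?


Kahn's algorithm, process smallest node first
Order: [0, 3, 4, 2, 1]


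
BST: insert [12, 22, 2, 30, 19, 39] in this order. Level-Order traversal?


Root = 12; build tree by BST insertion.
Level-Order traversal: [12, 2, 22, 19, 30, 39]


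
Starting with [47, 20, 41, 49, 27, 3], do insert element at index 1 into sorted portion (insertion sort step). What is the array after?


After one pass: [20, 47, 41, 49, 27, 3]


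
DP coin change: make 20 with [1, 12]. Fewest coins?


dp[0]=0; dp[i]=1+min(dp[i-c] for c in coins)
...dp[15]=4, dp[16]=5, dp[17]=6, dp[18]=7, dp[19]=8, dp[20]=9
Minimum coins for 20 = 9


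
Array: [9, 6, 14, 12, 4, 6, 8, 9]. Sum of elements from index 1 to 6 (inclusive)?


Prefix sums: [0, 9, 15, 29, 41, 45, 51, 59, 68]
Sum[1..6] = prefix[7] - prefix[1] = 59 - 9 = 50


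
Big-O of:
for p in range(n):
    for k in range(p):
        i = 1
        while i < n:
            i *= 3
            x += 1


Per nesting level: O(n) * O(n) [triangular over p] * O(log n) = O(n^2 log n)
Complexity: O(n^2 log n)


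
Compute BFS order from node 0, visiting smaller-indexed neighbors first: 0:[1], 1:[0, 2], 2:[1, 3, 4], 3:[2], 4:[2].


BFS queue: start with [0]
Visit order: [0, 1, 2, 3, 4]


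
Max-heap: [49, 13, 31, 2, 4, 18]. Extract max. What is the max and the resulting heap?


Max = 49
Replace root with last, heapify down
Resulting heap: [31, 13, 18, 2, 4]


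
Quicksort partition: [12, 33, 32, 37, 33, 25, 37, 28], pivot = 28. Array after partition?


Elements <= 28 go left of pivot.
Result: [12, 25, 28, 37, 33, 33, 37, 32], pivot at index 2


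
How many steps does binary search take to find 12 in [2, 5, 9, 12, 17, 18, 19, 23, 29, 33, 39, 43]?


Search for 12:
[0,11] mid=5 arr[5]=18
[0,4] mid=2 arr[2]=9
[3,4] mid=3 arr[3]=12
Total: 3 comparisons


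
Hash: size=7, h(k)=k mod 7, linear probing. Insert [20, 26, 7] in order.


Insertions: 20->slot 6; 26->slot 5; 7->slot 0
Table: [7, None, None, None, None, 26, 20]


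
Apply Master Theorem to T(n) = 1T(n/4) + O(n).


a=1, b=4, c=1. log_4(1)=0 < c=1. Case 3: O(n^c) = O(n)
Complexity: O(n)


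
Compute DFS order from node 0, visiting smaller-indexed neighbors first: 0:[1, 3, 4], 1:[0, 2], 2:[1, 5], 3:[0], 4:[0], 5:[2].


DFS stack-based: start with [0]
Visit order: [0, 1, 2, 5, 3, 4]


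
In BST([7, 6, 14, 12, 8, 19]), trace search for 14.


BST root = 7
Search for 14: compare at each node
Path: [7, 14]


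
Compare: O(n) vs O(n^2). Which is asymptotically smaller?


linear grows slower than quadratic
O(n) is asymptotically smaller; O(n^2) grows faster


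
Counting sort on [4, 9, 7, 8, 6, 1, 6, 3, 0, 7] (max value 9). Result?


Count array: [1, 1, 0, 1, 1, 0, 2, 2, 1, 1]
Reconstruct: [0, 1, 3, 4, 6, 6, 7, 7, 8, 9]


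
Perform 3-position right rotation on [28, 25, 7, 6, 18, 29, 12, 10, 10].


Right rotate by 3: [12, 10, 10, 28, 25, 7, 6, 18, 29]


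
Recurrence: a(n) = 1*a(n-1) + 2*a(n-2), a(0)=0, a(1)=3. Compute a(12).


Build bottom-up:
...a(10)=1023, a(11)=2049, a(12)=1*2049+2*1023=4095


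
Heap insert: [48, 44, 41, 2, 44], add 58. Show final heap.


Append 58: [48, 44, 41, 2, 44, 58]
Bubble up: swap idx 5(58) with idx 2(41); swap idx 2(58) with idx 0(48)
Result: [58, 44, 48, 2, 44, 41]


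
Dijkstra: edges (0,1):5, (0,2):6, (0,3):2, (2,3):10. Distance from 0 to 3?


Dijkstra from 0:
Distances: {0: 0, 1: 5, 2: 6, 3: 2}
Shortest distance to 3 = 2, path = [0, 3]


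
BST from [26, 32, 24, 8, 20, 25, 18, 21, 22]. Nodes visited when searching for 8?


BST root = 26
Search for 8: compare at each node
Path: [26, 24, 8]


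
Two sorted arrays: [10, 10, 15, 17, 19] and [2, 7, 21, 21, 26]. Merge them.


Compare heads, take smaller each step.
Merged: [2, 7, 10, 10, 15, 17, 19, 21, 21, 26]


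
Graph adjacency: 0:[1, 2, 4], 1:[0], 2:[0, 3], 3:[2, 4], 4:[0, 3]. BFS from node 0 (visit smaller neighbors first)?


BFS queue: start with [0]
Visit order: [0, 1, 2, 4, 3]


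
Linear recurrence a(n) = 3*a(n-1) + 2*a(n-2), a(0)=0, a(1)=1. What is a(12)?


Build bottom-up:
...a(10)=79647, a(11)=283667, a(12)=3*283667+2*79647=1010295


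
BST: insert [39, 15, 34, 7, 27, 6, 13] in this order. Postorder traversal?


Root = 39; build tree by BST insertion.
Postorder traversal: [6, 13, 7, 27, 34, 15, 39]


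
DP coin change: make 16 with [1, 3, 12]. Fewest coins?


dp[0]=0; dp[i]=1+min(dp[i-c] for c in coins)
...dp[11]=5, dp[12]=1, dp[13]=2, dp[14]=3, dp[15]=2, dp[16]=3
Minimum coins for 16 = 3


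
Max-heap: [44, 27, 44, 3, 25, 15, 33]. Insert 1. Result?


Append 1: [44, 27, 44, 3, 25, 15, 33, 1]
Bubble up: no swaps needed
Result: [44, 27, 44, 3, 25, 15, 33, 1]


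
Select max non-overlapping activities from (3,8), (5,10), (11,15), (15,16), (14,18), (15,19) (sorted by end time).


Greedy: pick earliest-ending, then skip overlaps.
Selected (3 activities): [(3, 8), (11, 15), (15, 16)]


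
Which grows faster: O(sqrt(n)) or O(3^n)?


sublinear grows slower than exponential (base 3)
O(sqrt(n)) is asymptotically smaller; O(3^n) grows faster


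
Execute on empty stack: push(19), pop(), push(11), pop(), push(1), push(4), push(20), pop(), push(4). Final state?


push(19) -> [19]
pop() returns 19 -> []
push(11) -> [11]
pop() returns 11 -> []
push(1) -> [1]
push(4) -> [1, 4]
push(20) -> [1, 4, 20]
pop() returns 20 -> [1, 4]
push(4) -> [1, 4, 4]
Final stack (bottom to top): [1, 4, 4]


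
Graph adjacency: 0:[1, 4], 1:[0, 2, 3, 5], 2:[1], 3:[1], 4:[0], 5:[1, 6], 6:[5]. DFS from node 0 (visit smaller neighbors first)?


DFS stack-based: start with [0]
Visit order: [0, 1, 2, 3, 5, 6, 4]


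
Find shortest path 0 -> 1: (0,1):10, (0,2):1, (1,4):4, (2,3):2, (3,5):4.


Dijkstra from 0:
Distances: {0: 0, 1: 10, 2: 1, 3: 3, 4: 14, 5: 7}
Shortest distance to 1 = 10, path = [0, 1]


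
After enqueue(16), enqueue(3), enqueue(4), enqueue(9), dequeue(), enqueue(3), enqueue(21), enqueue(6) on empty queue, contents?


enqueue(16) -> [16]
enqueue(3) -> [16, 3]
enqueue(4) -> [16, 3, 4]
enqueue(9) -> [16, 3, 4, 9]
dequeue() returns 16 -> [3, 4, 9]
enqueue(3) -> [3, 4, 9, 3]
enqueue(21) -> [3, 4, 9, 3, 21]
enqueue(6) -> [3, 4, 9, 3, 21, 6]
Final queue (front to back): [3, 4, 9, 3, 21, 6]


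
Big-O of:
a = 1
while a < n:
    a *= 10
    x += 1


Per nesting level: O(log n) = O(log n)
Complexity: O(log n)


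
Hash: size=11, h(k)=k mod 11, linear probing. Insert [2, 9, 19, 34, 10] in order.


Insertions: 2->slot 2; 9->slot 9; 19->slot 8; 34->slot 1; 10->slot 10
Table: [None, 34, 2, None, None, None, None, None, 19, 9, 10]


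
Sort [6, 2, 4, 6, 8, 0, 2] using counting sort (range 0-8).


Count array: [1, 0, 2, 0, 1, 0, 2, 0, 1]
Reconstruct: [0, 2, 2, 4, 6, 6, 8]


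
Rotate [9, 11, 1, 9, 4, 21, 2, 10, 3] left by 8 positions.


Left rotate by 8: [3, 9, 11, 1, 9, 4, 21, 2, 10]


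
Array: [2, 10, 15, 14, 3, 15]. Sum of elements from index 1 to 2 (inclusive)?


Prefix sums: [0, 2, 12, 27, 41, 44, 59]
Sum[1..2] = prefix[3] - prefix[1] = 27 - 2 = 25


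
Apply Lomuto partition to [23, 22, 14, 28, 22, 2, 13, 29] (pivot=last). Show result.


Elements <= 29 go left of pivot.
Result: [23, 22, 14, 28, 22, 2, 13, 29], pivot at index 7


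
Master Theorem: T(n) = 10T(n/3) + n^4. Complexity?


a=10, b=3, c=4. log_3(10)=2.096 < c=4. Case 3: O(n^c) = O(n^4)
Complexity: O(n^4)


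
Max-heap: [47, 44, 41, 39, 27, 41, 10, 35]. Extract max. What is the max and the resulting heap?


Max = 47
Replace root with last, heapify down
Resulting heap: [44, 39, 41, 35, 27, 41, 10]


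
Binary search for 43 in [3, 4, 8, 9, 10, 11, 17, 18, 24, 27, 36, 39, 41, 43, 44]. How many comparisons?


Search for 43:
[0,14] mid=7 arr[7]=18
[8,14] mid=11 arr[11]=39
[12,14] mid=13 arr[13]=43
Total: 3 comparisons


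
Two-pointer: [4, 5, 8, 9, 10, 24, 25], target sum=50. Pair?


Two pointers: lo=0, hi=6
No pair sums to 50


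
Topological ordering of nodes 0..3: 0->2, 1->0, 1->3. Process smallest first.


Kahn's algorithm, process smallest node first
Order: [1, 0, 2, 3]


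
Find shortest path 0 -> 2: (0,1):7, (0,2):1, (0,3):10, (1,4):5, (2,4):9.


Dijkstra from 0:
Distances: {0: 0, 1: 7, 2: 1, 3: 10, 4: 10}
Shortest distance to 2 = 1, path = [0, 2]


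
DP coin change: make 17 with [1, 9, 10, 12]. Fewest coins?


dp[0]=0; dp[i]=1+min(dp[i-c] for c in coins)
...dp[12]=1, dp[13]=2, dp[14]=3, dp[15]=4, dp[16]=5, dp[17]=6
Minimum coins for 17 = 6


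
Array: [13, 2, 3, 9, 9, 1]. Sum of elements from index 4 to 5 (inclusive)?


Prefix sums: [0, 13, 15, 18, 27, 36, 37]
Sum[4..5] = prefix[6] - prefix[4] = 37 - 27 = 10


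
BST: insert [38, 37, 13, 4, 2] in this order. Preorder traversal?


Root = 38; build tree by BST insertion.
Preorder traversal: [38, 37, 13, 4, 2]


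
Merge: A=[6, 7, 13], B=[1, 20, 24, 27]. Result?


Compare heads, take smaller each step.
Merged: [1, 6, 7, 13, 20, 24, 27]


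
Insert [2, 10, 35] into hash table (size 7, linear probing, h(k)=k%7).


Insertions: 2->slot 2; 10->slot 3; 35->slot 0
Table: [35, None, 2, 10, None, None, None]


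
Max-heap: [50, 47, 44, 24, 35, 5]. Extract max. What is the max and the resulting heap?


Max = 50
Replace root with last, heapify down
Resulting heap: [47, 35, 44, 24, 5]


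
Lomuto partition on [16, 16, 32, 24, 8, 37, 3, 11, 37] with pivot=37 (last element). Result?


Elements <= 37 go left of pivot.
Result: [16, 16, 32, 24, 8, 37, 3, 11, 37], pivot at index 8


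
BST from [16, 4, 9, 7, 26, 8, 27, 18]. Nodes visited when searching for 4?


BST root = 16
Search for 4: compare at each node
Path: [16, 4]


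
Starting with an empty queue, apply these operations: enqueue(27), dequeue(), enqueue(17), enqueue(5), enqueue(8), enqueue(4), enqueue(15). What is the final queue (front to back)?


enqueue(27) -> [27]
dequeue() returns 27 -> []
enqueue(17) -> [17]
enqueue(5) -> [17, 5]
enqueue(8) -> [17, 5, 8]
enqueue(4) -> [17, 5, 8, 4]
enqueue(15) -> [17, 5, 8, 4, 15]
Final queue (front to back): [17, 5, 8, 4, 15]


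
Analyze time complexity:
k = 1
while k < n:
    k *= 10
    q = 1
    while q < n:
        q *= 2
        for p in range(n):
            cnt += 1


Per nesting level: O(log n) * O(log n) * O(n) = O(n (log n)^2)
Complexity: O(n (log n)^2)


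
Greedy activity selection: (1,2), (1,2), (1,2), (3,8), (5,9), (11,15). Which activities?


Greedy: pick earliest-ending, then skip overlaps.
Selected (3 activities): [(1, 2), (3, 8), (11, 15)]


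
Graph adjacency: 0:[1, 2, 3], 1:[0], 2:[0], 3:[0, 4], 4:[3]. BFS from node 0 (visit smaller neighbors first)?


BFS queue: start with [0]
Visit order: [0, 1, 2, 3, 4]


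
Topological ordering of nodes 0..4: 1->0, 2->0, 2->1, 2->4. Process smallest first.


Kahn's algorithm, process smallest node first
Order: [2, 1, 0, 3, 4]
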